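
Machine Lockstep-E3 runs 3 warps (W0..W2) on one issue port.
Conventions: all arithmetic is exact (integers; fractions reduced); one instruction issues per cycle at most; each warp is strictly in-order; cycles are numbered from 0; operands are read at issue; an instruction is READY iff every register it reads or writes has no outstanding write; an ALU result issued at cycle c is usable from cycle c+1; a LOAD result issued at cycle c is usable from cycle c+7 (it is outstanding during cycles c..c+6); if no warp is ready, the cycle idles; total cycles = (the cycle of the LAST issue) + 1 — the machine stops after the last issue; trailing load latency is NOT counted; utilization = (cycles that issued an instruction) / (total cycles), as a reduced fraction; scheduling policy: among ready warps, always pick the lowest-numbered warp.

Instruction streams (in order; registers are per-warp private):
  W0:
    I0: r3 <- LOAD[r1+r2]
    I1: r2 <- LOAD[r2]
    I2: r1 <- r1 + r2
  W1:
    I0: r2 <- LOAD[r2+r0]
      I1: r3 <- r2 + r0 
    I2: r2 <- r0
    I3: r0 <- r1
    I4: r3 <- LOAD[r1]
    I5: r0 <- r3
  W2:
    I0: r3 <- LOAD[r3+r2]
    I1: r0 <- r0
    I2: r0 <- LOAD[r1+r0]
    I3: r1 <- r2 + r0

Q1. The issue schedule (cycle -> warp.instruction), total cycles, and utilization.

cycle 0: W0.I0
cycle 1: W0.I1
cycle 2: W1.I0
cycle 3: W2.I0
cycle 4: W2.I1
cycle 5: W2.I2
cycle 6: idle
cycle 7: idle
cycle 8: W0.I2
cycle 9: W1.I1
cycle 10: W1.I2
cycle 11: W1.I3
cycle 12: W1.I4
cycle 13: W2.I3
cycle 14: idle
cycle 15: idle
cycle 16: idle
cycle 17: idle
cycle 18: idle
cycle 19: W1.I5

Answer: 20 cycles, utilization 13/20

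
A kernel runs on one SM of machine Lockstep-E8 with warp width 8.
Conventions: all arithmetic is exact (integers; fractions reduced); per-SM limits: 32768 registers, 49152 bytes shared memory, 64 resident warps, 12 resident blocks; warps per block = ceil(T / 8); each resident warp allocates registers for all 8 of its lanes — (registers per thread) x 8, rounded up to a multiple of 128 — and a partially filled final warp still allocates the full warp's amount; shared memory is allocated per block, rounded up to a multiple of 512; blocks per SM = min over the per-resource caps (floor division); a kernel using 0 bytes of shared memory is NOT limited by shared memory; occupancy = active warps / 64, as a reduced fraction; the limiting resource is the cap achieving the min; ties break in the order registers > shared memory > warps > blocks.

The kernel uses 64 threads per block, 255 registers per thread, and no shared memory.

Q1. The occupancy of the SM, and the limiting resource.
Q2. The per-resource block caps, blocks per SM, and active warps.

Answer: occupancy 1/4, limited by registers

registers: 2 blocks
shared memory: no limit (kernel uses none)
warps: 8 blocks
blocks: 12 blocks

Answer: 2 blocks, 16 active warps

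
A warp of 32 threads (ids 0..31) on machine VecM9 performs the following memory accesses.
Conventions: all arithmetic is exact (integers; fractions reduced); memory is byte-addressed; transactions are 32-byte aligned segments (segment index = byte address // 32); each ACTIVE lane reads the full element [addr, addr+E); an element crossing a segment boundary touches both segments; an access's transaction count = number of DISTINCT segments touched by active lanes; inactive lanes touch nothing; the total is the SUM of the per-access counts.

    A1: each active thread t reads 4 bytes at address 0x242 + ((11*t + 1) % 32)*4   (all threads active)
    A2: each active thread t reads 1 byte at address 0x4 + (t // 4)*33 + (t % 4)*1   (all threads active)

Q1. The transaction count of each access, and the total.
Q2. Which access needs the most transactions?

A1: 5 transactions
A2: 8 transactions

Answer: 5,8; total 13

Answer: A2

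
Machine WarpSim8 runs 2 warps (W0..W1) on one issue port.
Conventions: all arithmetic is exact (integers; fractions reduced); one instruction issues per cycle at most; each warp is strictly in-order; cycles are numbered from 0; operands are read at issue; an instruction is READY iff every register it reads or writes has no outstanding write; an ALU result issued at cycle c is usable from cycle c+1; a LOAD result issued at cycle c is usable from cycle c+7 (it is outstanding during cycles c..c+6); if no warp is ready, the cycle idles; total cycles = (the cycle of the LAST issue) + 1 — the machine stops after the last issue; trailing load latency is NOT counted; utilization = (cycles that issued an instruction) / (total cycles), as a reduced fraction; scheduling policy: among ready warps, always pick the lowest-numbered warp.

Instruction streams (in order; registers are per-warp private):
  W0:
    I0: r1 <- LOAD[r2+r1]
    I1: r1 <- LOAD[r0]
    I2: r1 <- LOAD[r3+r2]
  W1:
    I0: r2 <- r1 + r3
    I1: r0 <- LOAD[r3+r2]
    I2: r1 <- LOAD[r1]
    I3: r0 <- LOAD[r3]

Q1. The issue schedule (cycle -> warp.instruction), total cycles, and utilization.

cycle 0: W0.I0
cycle 1: W1.I0
cycle 2: W1.I1
cycle 3: W1.I2
cycle 4: idle
cycle 5: idle
cycle 6: idle
cycle 7: W0.I1
cycle 8: idle
cycle 9: W1.I3
cycle 10: idle
cycle 11: idle
cycle 12: idle
cycle 13: idle
cycle 14: W0.I2

Answer: 15 cycles, utilization 7/15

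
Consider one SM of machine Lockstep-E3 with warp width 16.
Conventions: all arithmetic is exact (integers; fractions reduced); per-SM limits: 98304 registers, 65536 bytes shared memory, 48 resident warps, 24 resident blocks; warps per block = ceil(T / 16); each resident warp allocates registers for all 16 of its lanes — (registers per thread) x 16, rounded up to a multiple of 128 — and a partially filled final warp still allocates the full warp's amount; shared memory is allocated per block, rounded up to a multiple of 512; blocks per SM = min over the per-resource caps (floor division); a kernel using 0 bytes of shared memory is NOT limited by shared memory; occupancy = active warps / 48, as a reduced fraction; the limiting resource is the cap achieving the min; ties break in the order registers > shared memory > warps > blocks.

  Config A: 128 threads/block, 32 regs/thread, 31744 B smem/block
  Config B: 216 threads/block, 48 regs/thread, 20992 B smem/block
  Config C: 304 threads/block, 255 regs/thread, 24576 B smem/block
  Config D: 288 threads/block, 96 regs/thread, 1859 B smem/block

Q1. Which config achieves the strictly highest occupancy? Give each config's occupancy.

occupancies: A 1/3, B 7/8, C 19/48, D 3/4

Answer: B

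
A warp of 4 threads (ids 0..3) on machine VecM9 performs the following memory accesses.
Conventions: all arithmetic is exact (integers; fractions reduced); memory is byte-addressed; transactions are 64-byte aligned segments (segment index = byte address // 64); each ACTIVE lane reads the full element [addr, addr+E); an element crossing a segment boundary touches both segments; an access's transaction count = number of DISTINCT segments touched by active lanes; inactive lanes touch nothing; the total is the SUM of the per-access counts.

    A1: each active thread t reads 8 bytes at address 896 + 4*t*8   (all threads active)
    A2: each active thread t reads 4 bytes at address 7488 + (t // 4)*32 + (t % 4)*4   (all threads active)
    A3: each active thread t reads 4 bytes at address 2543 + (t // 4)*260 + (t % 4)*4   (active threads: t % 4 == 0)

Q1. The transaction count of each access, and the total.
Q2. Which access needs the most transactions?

A1: 2 transactions
A2: 1 transaction
A3: 1 transaction

Answer: 2,1,1; total 4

Answer: A1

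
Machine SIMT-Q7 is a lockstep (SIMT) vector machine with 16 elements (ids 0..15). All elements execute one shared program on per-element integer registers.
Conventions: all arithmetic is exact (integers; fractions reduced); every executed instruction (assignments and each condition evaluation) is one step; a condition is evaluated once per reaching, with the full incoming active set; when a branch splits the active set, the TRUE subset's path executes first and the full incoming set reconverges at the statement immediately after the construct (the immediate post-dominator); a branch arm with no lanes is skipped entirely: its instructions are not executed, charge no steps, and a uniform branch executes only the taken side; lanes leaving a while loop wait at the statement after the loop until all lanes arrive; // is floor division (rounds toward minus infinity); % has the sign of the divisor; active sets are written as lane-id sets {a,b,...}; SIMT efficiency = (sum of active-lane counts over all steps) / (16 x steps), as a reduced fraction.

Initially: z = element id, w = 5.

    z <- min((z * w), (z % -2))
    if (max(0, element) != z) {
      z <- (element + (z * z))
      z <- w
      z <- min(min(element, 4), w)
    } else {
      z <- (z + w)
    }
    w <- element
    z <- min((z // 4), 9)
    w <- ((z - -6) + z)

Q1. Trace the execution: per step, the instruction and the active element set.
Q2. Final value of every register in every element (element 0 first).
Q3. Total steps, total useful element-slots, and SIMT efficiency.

step 0: z <- min((z * w), (z % -2))  {0,1,2,3,4,5,6,7,8,9,10,11,12,13,14,15}
step 1: eval (max(0, element) != z)  {0,1,2,3,4,5,6,7,8,9,10,11,12,13,14,15}
step 2: z <- (element + (z * z))     {1,2,3,4,5,6,7,8,9,10,11,12,13,14,15}
step 3: z <- w                       {1,2,3,4,5,6,7,8,9,10,11,12,13,14,15}
step 4: z <- min(min(element, 4), w) {1,2,3,4,5,6,7,8,9,10,11,12,13,14,15}
step 5: z <- (z + w)                 {0}
step 6: w <- element                 {0,1,2,3,4,5,6,7,8,9,10,11,12,13,14,15}
step 7: z <- min((z // 4), 9)        {0,1,2,3,4,5,6,7,8,9,10,11,12,13,14,15}
step 8: w <- ((z - -6) + z)          {0,1,2,3,4,5,6,7,8,9,10,11,12,13,14,15}

Answer: 9 steps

z: 1,0,0,0,1,1,1,1,1,1,1,1,1,1,1,1
w: 8,6,6,6,8,8,8,8,8,8,8,8,8,8,8,8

steps = 9; useful = 126; efficiency = 126/144 = 7/8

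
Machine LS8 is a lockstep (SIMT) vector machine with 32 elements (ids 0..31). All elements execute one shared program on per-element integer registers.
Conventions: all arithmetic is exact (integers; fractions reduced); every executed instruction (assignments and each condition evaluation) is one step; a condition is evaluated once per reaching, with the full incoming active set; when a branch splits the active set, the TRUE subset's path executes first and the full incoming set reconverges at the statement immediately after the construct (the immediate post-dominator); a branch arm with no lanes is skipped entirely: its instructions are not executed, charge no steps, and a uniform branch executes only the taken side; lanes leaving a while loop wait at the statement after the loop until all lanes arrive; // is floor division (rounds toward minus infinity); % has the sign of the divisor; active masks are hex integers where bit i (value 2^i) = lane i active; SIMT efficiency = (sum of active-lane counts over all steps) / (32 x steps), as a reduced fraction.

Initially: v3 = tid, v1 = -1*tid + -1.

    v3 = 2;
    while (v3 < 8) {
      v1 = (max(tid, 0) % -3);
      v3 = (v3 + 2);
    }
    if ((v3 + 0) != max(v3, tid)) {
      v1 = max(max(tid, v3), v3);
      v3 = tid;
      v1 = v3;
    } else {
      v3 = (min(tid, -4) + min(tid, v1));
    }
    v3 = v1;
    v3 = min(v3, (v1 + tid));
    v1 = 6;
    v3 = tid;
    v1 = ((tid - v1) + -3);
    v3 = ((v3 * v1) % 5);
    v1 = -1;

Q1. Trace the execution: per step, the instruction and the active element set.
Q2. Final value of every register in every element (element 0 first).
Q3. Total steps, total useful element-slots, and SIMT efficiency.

step 0: v3 <- 2                      0xffffffff
step 1: eval (v3 < 8)                0xffffffff
step 2: v1 <- (max(tid, 0) % -3)     0xffffffff
step 3: v3 <- (v3 + 2)               0xffffffff
step 4: eval (v3 < 8)                0xffffffff
step 5: v1 <- (max(tid, 0) % -3)     0xffffffff
step 6: v3 <- (v3 + 2)               0xffffffff
step 7: eval (v3 < 8)                0xffffffff
step 8: v1 <- (max(tid, 0) % -3)     0xffffffff
step 9: v3 <- (v3 + 2)               0xffffffff
step 10: eval (v3 < 8)                0xffffffff
step 11: eval ((v3 + 0) != max(v3, tid)) 0xffffffff
step 12: v1 <- max(max(tid, v3), v3)  0xfffffe00
step 13: v3 <- tid                    0xfffffe00
step 14: v1 <- v3                     0xfffffe00
step 15: v3 <- (min(tid, -4) + min(tid, v1)) 0x000001ff
step 16: v3 <- v1                     0xffffffff
step 17: v3 <- min(v3, (v1 + tid))    0xffffffff
step 18: v1 <- 6                      0xffffffff
step 19: v3 <- tid                    0xffffffff
step 20: v1 <- ((tid - v1) + -3)      0xffffffff
step 21: v3 <- ((v3 * v1) % 5)        0xffffffff
step 22: v1 <- -1                     0xffffffff

Answer: 23 steps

v3: 0,2,1,2,0,0,2,1,2,0,0,2,1,2,0,0,2,1,2,0,0,2,1,2,0,0,2,1,2,0,0,2
v1: -1,-1,-1,-1,-1,-1,-1,-1,-1,-1,-1,-1,-1,-1,-1,-1,-1,-1,-1,-1,-1,-1,-1,-1,-1,-1,-1,-1,-1,-1,-1,-1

steps = 23; useful = 686; efficiency = 686/736 = 343/368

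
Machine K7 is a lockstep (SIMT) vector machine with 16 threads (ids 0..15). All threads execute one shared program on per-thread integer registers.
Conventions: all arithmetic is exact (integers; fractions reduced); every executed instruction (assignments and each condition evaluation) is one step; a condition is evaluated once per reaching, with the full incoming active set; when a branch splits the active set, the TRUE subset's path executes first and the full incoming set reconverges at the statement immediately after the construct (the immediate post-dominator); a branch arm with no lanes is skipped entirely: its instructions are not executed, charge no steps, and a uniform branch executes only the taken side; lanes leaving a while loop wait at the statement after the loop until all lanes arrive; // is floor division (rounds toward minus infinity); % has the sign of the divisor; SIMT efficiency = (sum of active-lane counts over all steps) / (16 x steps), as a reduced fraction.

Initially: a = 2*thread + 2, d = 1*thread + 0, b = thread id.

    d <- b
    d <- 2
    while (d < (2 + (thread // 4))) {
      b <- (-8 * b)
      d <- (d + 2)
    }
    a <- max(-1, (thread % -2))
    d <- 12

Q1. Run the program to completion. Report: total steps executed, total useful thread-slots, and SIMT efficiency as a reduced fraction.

Answer: 11 steps, 128 useful, 8/11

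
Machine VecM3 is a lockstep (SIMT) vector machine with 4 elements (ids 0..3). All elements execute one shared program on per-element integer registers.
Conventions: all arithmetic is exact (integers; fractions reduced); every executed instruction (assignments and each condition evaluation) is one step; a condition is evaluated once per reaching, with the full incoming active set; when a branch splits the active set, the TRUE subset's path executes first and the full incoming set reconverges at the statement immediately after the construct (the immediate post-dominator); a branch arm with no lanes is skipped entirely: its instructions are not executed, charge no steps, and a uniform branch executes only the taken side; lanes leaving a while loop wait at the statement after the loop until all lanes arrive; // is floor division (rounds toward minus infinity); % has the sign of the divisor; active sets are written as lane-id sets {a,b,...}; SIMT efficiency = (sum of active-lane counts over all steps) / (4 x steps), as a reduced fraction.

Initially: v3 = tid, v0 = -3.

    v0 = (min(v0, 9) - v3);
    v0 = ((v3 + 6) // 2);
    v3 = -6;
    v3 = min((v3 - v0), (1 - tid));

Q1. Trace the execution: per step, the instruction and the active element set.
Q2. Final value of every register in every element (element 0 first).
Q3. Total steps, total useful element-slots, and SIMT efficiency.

step 0: v0 <- (min(v0, 9) - v3)      {0,1,2,3}
step 1: v0 <- ((v3 + 6) // 2)        {0,1,2,3}
step 2: v3 <- -6                     {0,1,2,3}
step 3: v3 <- min((v3 - v0), (1 - tid)) {0,1,2,3}

Answer: 4 steps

v3: -9,-9,-10,-10
v0: 3,3,4,4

steps = 4; useful = 16; efficiency = 16/16 = 1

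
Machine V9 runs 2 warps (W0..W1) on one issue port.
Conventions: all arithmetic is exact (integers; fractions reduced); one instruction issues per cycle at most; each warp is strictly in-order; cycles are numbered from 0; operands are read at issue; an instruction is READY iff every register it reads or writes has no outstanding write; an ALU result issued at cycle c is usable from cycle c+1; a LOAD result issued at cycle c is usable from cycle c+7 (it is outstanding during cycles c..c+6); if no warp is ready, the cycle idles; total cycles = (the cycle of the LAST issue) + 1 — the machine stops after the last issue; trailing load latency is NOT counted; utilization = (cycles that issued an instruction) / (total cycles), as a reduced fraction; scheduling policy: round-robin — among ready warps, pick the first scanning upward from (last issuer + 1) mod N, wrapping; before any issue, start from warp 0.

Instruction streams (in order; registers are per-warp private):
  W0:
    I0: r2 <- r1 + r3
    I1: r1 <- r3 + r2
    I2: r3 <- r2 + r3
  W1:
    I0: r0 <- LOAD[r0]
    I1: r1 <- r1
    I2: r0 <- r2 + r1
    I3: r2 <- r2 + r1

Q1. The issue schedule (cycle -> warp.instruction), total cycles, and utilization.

cycle 0: W0.I0
cycle 1: W1.I0
cycle 2: W0.I1
cycle 3: W1.I1
cycle 4: W0.I2
cycle 5: idle
cycle 6: idle
cycle 7: idle
cycle 8: W1.I2
cycle 9: W1.I3

Answer: 10 cycles, utilization 7/10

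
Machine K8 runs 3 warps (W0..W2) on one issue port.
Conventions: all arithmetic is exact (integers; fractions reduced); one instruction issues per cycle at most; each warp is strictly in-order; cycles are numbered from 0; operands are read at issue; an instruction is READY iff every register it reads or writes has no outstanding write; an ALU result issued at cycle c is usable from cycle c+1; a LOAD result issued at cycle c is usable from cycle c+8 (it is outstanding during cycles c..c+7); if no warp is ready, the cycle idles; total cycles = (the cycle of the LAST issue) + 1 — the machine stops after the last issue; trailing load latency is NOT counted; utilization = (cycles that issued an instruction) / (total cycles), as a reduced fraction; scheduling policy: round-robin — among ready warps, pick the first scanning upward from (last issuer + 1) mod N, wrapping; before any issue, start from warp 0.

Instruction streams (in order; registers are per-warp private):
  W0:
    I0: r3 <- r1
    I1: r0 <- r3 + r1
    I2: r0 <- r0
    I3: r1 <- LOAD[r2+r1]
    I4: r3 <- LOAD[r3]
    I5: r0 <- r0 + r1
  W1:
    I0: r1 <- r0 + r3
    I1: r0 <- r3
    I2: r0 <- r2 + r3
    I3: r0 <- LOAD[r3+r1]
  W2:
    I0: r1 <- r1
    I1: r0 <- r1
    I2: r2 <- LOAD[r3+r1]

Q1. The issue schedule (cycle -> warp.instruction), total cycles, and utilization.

cycle 0: W0.I0
cycle 1: W1.I0
cycle 2: W2.I0
cycle 3: W0.I1
cycle 4: W1.I1
cycle 5: W2.I1
cycle 6: W0.I2
cycle 7: W1.I2
cycle 8: W2.I2
cycle 9: W0.I3
cycle 10: W1.I3
cycle 11: W0.I4
cycle 12: idle
cycle 13: idle
cycle 14: idle
cycle 15: idle
cycle 16: idle
cycle 17: W0.I5

Answer: 18 cycles, utilization 13/18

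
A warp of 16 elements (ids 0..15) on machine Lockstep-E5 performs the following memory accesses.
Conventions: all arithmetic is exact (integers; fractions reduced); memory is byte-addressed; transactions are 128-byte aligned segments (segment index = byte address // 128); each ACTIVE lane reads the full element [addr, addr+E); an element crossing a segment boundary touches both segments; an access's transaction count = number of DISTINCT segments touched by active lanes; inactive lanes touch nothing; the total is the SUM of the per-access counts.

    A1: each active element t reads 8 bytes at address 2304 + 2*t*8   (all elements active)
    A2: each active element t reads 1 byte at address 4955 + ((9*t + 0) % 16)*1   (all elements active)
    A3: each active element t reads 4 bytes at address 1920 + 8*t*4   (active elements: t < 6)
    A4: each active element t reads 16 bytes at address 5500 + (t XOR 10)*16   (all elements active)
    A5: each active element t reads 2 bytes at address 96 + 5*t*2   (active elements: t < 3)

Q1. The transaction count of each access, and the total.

A1: 2 transactions
A2: 1 transaction
A3: 2 transactions
A4: 3 transactions
A5: 1 transaction

Answer: 2,1,2,3,1; total 9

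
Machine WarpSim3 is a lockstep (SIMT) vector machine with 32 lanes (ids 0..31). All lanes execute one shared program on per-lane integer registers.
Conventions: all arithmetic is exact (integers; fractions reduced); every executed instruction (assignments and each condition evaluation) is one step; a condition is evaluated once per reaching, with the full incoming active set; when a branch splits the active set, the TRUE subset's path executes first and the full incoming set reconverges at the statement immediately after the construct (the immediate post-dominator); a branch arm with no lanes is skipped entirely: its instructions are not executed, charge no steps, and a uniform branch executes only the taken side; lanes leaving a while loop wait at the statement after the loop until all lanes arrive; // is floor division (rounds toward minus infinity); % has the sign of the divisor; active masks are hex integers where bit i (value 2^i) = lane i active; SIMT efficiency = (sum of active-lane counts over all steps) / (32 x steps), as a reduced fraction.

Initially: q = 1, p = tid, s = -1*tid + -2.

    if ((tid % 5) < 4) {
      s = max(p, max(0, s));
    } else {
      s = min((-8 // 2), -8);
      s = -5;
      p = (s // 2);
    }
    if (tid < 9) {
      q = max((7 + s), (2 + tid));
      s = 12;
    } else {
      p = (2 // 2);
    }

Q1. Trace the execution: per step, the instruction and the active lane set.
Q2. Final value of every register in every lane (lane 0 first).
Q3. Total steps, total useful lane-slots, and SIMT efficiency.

step 0: eval ((tid % 5) < 4)         0xffffffff
step 1: s <- max(p, max(0, s))       0xdef7bdef
step 2: s <- min((-8 // 2), -8)      0x21084210
step 3: s <- -5                      0x21084210
step 4: p <- (s // 2)                0x21084210
step 5: eval (tid < 9)               0xffffffff
step 6: q <- max((7 + s), (2 + tid)) 0x000001ff
step 7: s <- 12                      0x000001ff
step 8: p <- (2 // 2)                0xfffffe00

Answer: 9 steps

q: 7,8,9,10,6,12,13,14,15,1,1,1,1,1,1,1,1,1,1,1,1,1,1,1,1,1,1,1,1,1,1,1
p: 0,1,2,3,-3,5,6,7,8,1,1,1,1,1,1,1,1,1,1,1,1,1,1,1,1,1,1,1,1,1,1,1
s: 12,12,12,12,12,12,12,12,12,-5,10,11,12,13,-5,15,16,17,18,-5,20,21,22,23,-5,25,26,27,28,-5,30,31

steps = 9; useful = 149; efficiency = 149/288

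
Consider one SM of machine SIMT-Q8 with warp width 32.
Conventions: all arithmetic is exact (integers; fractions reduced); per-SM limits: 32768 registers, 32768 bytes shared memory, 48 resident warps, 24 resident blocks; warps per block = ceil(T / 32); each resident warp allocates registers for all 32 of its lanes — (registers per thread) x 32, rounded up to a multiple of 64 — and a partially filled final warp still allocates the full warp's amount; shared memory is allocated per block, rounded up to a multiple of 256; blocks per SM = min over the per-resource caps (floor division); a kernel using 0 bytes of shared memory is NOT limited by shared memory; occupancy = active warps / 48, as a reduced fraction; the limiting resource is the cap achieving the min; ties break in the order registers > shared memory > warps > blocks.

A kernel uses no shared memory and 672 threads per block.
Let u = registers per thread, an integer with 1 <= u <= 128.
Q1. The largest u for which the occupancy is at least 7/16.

Answer: u = 48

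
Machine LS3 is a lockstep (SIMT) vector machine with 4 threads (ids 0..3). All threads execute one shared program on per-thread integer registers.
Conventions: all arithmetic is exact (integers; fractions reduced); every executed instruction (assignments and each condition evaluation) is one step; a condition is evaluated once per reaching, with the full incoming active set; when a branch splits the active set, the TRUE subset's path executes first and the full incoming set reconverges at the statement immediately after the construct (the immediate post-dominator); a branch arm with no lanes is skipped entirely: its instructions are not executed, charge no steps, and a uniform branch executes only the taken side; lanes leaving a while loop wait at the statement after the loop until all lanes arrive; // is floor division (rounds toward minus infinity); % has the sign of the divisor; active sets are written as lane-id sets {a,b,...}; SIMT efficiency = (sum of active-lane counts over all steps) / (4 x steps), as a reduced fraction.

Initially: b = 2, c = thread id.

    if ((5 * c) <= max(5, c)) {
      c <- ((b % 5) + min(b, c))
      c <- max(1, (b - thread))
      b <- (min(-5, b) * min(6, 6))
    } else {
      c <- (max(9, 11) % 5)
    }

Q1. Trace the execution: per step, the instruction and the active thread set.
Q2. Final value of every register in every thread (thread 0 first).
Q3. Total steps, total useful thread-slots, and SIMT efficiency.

step 0: eval ((5 * c) <= max(5, c))  {0,1,2,3}
step 1: c <- ((b % 5) + min(b, c))   {0,1}
step 2: c <- max(1, (b - thread))    {0,1}
step 3: b <- (min(-5, b) * min(6, 6)) {0,1}
step 4: c <- (max(9, 11) % 5)        {2,3}

Answer: 5 steps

b: -30,-30,2,2
c: 2,1,1,1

steps = 5; useful = 12; efficiency = 12/20 = 3/5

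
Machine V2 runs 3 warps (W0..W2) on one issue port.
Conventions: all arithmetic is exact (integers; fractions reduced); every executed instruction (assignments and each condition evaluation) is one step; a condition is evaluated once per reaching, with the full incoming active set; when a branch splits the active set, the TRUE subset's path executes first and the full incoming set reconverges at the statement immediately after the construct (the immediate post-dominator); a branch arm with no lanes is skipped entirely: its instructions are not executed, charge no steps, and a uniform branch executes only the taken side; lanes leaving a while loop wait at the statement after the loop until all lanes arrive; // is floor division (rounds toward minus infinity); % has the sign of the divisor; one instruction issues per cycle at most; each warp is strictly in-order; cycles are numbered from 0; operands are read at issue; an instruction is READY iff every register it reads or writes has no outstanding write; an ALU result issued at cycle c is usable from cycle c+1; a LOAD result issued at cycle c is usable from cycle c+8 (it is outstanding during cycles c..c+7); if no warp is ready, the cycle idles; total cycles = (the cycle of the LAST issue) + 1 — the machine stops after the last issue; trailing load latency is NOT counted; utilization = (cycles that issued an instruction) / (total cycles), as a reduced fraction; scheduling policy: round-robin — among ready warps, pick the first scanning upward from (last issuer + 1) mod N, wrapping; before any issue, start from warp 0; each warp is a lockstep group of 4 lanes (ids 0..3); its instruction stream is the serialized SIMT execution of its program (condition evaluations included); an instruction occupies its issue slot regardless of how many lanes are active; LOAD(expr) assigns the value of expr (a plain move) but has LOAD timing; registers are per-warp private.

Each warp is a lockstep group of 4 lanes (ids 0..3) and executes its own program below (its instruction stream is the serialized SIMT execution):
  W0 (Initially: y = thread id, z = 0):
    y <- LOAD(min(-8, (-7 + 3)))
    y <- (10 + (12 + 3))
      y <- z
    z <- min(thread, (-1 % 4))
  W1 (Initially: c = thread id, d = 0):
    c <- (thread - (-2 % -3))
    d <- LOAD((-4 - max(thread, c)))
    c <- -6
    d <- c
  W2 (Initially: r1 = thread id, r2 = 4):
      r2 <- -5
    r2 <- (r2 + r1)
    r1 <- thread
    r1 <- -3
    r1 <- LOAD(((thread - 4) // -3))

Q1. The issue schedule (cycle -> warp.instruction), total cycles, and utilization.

cycle 0: W0.I0
cycle 1: W1.I0
cycle 2: W2.I0
cycle 3: W1.I1
cycle 4: W2.I1
cycle 5: W1.I2
cycle 6: W2.I2
cycle 7: W2.I3
cycle 8: W0.I1
cycle 9: W2.I4
cycle 10: W0.I2
cycle 11: W1.I3
cycle 12: W0.I3

Answer: 13 cycles, utilization 1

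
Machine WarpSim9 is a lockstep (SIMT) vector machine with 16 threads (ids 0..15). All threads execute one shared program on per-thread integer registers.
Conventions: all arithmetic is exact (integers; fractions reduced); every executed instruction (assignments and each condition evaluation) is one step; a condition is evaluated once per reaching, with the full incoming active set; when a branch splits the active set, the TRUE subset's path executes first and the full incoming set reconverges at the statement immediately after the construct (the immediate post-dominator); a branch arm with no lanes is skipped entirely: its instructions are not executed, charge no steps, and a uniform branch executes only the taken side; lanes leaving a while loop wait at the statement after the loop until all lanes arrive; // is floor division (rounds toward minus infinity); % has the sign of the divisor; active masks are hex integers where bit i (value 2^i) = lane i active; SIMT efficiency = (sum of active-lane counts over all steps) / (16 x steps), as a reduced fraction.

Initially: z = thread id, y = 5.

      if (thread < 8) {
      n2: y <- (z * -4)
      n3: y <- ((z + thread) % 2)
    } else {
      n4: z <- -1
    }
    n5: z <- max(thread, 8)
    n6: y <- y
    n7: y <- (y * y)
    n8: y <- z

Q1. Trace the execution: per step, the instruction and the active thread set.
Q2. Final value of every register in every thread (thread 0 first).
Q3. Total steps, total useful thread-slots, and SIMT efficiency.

step 0: eval (thread < 8)            0xffff
step 1: y <- (z * -4)                0x00ff
step 2: y <- ((z + thread) % 2)      0x00ff
step 3: z <- -1                      0xff00
step 4: z <- max(thread, 8)          0xffff
step 5: y <- y                       0xffff
step 6: y <- (y * y)                 0xffff
step 7: y <- z                       0xffff

Answer: 8 steps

z: 8,8,8,8,8,8,8,8,8,9,10,11,12,13,14,15
y: 8,8,8,8,8,8,8,8,8,9,10,11,12,13,14,15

steps = 8; useful = 104; efficiency = 104/128 = 13/16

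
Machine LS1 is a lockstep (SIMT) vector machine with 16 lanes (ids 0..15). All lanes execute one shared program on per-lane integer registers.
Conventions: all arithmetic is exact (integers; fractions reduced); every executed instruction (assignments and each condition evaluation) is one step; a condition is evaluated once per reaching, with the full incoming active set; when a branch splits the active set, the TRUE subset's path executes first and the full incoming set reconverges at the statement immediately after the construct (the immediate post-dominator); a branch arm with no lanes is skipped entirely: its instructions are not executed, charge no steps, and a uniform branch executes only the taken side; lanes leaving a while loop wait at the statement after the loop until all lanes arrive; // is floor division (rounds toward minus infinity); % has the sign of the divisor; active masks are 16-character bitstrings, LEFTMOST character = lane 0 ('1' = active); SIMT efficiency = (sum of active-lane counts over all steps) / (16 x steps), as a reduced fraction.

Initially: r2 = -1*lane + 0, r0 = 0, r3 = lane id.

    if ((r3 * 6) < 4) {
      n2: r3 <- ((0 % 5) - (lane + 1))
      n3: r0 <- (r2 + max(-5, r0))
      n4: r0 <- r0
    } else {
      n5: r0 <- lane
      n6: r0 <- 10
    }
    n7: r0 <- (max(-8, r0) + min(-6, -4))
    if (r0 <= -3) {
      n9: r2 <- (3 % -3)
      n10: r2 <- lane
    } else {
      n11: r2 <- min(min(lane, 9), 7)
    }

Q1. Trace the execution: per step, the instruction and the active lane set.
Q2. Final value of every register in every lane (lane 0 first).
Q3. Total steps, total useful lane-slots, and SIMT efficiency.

step 0: eval ((r3 * 6) < 4)          1111111111111111
step 1: r3 <- ((0 % 5) - (lane + 1)) 1000000000000000
step 2: r0 <- (r2 + max(-5, r0))     1000000000000000
step 3: r0 <- r0                     1000000000000000
step 4: r0 <- lane                   0111111111111111
step 5: r0 <- 10                     0111111111111111
step 6: r0 <- (max(-8, r0) + min(-6, -4)) 1111111111111111
step 7: eval (r0 <= -3)              1111111111111111
step 8: r2 <- (3 % -3)               1000000000000000
step 9: r2 <- lane                   1000000000000000
step 10: r2 <- min(min(lane, 9), 7)   0111111111111111

Answer: 11 steps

r2: 0,1,2,3,4,5,6,7,7,7,7,7,7,7,7,7
r0: -6,4,4,4,4,4,4,4,4,4,4,4,4,4,4,4
r3: -1,1,2,3,4,5,6,7,8,9,10,11,12,13,14,15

steps = 11; useful = 98; efficiency = 98/176 = 49/88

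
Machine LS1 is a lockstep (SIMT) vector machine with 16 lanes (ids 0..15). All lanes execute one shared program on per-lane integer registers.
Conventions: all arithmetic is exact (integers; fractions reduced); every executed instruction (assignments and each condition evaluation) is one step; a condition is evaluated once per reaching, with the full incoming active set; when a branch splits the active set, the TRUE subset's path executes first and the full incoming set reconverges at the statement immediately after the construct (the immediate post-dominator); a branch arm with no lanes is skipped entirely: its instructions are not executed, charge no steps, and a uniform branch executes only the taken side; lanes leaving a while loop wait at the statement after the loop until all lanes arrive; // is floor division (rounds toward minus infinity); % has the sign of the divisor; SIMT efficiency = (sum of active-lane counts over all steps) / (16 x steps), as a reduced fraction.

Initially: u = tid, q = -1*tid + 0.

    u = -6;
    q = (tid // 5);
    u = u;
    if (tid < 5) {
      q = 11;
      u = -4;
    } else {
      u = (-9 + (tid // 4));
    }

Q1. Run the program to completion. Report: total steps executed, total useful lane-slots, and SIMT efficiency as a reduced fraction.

Answer: 7 steps, 85 useful, 85/112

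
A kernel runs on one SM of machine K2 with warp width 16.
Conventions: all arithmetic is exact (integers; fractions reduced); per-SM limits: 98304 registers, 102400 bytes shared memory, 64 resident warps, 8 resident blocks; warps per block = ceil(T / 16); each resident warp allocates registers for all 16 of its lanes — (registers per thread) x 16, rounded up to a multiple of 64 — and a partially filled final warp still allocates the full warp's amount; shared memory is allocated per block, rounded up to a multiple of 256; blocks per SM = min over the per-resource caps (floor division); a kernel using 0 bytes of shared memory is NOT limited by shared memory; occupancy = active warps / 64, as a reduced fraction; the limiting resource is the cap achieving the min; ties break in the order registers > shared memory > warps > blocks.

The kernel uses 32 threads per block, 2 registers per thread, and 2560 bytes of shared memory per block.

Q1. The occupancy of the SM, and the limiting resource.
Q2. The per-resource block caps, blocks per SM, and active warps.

Answer: occupancy 1/4, limited by blocks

registers: 768 blocks
shared memory: 40 blocks
warps: 32 blocks
blocks: 8 blocks

Answer: 8 blocks, 16 active warps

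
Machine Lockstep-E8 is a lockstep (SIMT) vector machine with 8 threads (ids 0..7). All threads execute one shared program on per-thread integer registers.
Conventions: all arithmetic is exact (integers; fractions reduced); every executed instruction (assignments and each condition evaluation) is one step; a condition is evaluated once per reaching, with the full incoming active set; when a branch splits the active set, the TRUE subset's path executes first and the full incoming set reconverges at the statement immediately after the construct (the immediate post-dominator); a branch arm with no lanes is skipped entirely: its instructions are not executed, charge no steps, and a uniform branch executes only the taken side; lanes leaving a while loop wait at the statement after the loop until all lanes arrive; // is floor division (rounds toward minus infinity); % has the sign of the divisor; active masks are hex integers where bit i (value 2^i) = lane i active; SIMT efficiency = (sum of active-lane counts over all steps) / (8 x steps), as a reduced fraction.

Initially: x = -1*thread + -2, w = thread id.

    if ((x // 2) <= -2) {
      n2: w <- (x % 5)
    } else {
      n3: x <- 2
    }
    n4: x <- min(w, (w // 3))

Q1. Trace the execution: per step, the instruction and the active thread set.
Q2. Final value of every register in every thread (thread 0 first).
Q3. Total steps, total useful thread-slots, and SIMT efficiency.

step 0: eval ((x // 2) <= -2)        0xff
step 1: w <- (x % 5)                 0xfe
step 2: x <- 2                       0x01
step 3: x <- min(w, (w // 3))        0xff

Answer: 4 steps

x: 0,0,0,0,1,1,0,0
w: 0,2,1,0,4,3,2,1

steps = 4; useful = 24; efficiency = 24/32 = 3/4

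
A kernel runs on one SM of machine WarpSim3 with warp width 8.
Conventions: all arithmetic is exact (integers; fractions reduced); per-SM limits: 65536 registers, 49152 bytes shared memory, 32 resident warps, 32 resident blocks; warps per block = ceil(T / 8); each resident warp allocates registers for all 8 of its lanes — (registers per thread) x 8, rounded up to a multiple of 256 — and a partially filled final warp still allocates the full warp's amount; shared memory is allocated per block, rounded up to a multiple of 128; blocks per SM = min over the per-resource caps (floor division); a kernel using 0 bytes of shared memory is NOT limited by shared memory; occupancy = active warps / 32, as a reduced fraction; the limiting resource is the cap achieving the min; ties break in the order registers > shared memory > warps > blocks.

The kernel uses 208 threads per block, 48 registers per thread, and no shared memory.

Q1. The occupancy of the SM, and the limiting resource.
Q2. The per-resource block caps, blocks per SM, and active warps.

Answer: occupancy 13/16, limited by warps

registers: 4 blocks
shared memory: no limit (kernel uses none)
warps: 1 block
blocks: 32 blocks

Answer: 1 block, 26 active warps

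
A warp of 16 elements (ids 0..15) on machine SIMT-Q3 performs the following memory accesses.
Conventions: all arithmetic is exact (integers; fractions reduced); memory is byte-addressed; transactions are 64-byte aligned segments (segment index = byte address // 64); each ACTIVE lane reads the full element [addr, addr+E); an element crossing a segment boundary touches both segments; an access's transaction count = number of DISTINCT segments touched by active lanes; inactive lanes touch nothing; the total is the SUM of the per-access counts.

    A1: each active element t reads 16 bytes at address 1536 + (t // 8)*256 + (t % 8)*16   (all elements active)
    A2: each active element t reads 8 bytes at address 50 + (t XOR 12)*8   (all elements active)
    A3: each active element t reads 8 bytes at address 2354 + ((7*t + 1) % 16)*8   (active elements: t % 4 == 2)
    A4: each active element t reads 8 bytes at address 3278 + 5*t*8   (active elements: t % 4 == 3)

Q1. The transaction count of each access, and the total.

A1: 4 transactions
A2: 3 transactions
A3: 2 transactions
A4: 4 transactions

Answer: 4,3,2,4; total 13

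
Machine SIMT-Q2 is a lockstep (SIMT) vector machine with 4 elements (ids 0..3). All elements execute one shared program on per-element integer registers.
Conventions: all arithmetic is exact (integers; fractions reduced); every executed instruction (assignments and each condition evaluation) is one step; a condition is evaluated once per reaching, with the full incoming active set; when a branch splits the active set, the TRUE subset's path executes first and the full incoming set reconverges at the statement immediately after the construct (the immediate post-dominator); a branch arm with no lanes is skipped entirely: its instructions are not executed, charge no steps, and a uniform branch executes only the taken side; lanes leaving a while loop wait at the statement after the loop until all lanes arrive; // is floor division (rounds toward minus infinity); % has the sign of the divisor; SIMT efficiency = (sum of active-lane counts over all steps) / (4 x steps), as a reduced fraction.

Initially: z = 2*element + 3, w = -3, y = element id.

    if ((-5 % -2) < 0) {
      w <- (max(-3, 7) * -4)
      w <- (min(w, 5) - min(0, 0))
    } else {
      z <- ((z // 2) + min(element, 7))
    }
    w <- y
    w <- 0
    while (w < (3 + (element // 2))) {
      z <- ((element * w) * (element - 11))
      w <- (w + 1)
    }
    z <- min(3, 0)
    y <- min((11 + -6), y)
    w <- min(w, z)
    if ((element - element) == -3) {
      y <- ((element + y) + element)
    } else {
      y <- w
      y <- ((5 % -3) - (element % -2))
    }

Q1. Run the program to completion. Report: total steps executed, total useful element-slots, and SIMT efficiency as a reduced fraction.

Answer: 24 steps, 90 useful, 15/16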